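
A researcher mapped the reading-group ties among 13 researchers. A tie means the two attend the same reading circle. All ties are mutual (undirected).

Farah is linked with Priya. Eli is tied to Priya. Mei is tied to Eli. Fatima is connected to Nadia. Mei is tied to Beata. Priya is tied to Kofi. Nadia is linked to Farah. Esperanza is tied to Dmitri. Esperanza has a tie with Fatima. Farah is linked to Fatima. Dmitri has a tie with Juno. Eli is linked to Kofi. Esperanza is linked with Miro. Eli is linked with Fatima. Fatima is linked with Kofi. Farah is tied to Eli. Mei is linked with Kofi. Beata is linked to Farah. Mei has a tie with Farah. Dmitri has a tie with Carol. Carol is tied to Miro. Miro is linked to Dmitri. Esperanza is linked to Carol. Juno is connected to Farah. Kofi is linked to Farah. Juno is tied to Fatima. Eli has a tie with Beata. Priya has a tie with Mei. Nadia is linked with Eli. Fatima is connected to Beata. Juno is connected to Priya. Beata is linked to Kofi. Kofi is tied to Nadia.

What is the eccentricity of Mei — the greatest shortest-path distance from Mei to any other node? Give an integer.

Distances from Mei: Beata:1, Carol:4, Dmitri:3, Eli:1, Esperanza:3, Farah:1, Fatima:2, Juno:2, Kofi:1, Miro:4, Nadia:2, Priya:1.
The largest is 4 (to Miro and Carol), so the eccentricity of Mei is 4.

4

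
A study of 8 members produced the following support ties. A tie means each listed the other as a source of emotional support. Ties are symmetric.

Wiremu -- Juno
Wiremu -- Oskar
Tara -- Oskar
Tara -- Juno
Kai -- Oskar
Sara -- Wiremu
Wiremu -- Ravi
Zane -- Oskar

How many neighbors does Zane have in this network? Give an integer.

Zane is directly tied to Oskar. That is 1 neighbor, so the degree of Zane is 1.

1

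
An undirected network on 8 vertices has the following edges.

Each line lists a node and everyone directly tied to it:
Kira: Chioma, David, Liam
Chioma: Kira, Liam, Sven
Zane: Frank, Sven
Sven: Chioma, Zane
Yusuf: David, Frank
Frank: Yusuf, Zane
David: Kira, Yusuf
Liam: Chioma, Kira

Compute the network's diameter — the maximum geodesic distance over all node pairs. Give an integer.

4

Eccentricity of each node (its greatest distance to any other): Chioma:3, David:3, Frank:4, Kira:3, Liam:4, Sven:3, Yusuf:3, Zane:3.
The maximum eccentricity is 4, realized for instance by the pair Frank–Liam via Frank – Zane – Sven – Chioma – Liam. So the diameter is 4.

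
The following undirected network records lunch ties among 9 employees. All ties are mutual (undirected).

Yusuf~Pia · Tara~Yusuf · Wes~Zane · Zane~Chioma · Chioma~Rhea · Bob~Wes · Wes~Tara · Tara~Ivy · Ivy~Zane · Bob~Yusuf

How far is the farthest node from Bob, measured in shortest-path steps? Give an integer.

4

Distances from Bob: Chioma:3, Ivy:3, Pia:2, Rhea:4, Tara:2, Wes:1, Yusuf:1, Zane:2.
The largest is 4 (to Rhea), so the eccentricity of Bob is 4.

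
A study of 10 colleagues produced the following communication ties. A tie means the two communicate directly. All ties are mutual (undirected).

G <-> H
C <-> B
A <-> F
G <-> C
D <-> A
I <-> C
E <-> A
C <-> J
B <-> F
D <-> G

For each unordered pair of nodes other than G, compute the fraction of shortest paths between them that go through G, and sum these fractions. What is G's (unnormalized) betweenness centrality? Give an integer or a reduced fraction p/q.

Pairs whose geodesics pass through G — E–I: 1/2; E–C: 1/2; E–J: 1/2; E–H: 1; I–D: 1; I–A: 1/2; I–H: 1; D–C: 1; D–J: 1; D–B: 1/2; D–H: 1; C–A: 1/2; C–H: 1; J–A: 1/2 … (+4 more pairs).
All other pairs contribute 0.
Summing the contributions gives betweenness(G) = 29/2.

29/2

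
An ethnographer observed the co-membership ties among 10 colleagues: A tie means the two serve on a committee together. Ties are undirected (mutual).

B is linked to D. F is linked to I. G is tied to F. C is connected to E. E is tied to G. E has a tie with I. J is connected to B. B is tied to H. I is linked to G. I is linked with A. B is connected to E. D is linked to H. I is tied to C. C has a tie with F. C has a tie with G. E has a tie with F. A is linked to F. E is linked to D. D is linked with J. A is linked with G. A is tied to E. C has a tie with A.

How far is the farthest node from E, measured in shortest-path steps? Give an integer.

Distances from E: A:1, B:1, C:1, D:1, F:1, G:1, H:2, I:1, J:2.
The largest is 2 (to H and J), so the eccentricity of E is 2.

2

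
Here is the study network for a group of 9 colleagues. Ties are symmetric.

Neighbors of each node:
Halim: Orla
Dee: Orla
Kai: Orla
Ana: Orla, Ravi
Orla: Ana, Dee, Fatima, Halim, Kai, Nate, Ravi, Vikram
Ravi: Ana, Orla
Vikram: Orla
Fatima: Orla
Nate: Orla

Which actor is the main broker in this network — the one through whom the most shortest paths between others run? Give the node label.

Unnormalized betweenness of each node: Ana:0, Dee:0, Fatima:0, Halim:0, Kai:0, Nate:0, Orla:27, Ravi:0, Vikram:0.
Orla has the largest value, 27, making it the main broker — the node through which the most shortest paths run.

Orla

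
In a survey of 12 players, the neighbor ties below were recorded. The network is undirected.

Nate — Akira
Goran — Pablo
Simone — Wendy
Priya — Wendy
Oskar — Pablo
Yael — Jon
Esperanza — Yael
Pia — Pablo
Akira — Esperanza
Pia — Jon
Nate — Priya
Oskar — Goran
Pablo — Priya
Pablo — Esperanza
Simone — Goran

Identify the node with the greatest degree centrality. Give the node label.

Pablo

Degrees — Akira:2, Esperanza:3, Goran:3, Jon:2, Nate:2, Oskar:2, Pablo:5, Pia:2, Priya:3, Simone:2, Wendy:2, Yael:2.
The maximum is 5, attained only by Pablo.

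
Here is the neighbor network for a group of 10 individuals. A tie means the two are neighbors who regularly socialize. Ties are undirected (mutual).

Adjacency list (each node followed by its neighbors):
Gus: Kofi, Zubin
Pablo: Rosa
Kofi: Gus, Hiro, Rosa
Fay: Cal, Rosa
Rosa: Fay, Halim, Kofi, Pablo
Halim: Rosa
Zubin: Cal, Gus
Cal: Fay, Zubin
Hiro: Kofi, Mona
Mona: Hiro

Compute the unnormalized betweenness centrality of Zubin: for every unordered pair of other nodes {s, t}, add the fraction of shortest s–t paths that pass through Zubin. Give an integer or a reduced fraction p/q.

Pairs whose geodesics pass through Zubin — Fay–Gus: 1/2; Kofi–Cal: 1/2; Hiro–Cal: 1/2; Gus–Cal: 1; Mona–Cal: 1/2.
All other pairs contribute 0.
Summing the contributions gives betweenness(Zubin) = 3.

3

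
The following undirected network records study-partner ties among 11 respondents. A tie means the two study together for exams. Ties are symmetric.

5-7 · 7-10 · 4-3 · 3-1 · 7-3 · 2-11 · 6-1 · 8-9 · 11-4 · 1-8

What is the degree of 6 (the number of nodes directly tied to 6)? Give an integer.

1

6 is directly tied to 1. That is 1 neighbor, so the degree of 6 is 1.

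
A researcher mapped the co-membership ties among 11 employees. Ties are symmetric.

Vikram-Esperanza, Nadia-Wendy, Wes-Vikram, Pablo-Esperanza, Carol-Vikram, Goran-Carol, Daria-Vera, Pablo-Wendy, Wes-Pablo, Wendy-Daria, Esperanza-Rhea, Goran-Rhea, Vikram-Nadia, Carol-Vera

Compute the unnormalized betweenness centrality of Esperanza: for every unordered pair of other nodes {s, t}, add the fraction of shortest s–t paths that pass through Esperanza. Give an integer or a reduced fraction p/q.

Pairs whose geodesics pass through Esperanza — Carol–Pablo: 1/2; Goran–Pablo: 1; Goran–Wendy: 1/3; Rhea–Pablo: 1; Rhea–Wes: 2/2; Rhea–Vikram: 1; Rhea–Nadia: 1; Rhea–Wendy: 1; Rhea–Daria: 1/2; Pablo–Vikram: 1/2.
All other pairs contribute 0.
Summing the contributions gives betweenness(Esperanza) = 47/6.

47/6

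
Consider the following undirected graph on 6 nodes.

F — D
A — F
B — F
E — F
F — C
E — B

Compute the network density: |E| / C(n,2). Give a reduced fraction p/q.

There are 6 edges and 6 nodes, so the maximum possible is C(6,2) = 15.
Density = 6/15 = 2/5.

2/5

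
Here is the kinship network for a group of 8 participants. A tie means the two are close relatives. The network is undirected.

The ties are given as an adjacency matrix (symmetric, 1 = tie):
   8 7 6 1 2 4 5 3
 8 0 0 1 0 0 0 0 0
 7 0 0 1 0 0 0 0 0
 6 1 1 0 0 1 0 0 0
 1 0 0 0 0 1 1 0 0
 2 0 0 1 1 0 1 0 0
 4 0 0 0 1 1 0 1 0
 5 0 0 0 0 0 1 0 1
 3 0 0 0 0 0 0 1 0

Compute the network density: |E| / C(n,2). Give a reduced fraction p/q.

There are 8 edges and 8 nodes, so the maximum possible is C(8,2) = 28.
Density = 8/28 = 2/7.

2/7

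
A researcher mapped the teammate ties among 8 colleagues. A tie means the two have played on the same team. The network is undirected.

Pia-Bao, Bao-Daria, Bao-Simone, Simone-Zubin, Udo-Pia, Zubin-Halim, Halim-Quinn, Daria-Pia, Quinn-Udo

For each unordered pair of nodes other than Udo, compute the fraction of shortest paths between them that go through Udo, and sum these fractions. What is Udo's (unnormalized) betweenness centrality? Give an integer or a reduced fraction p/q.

Pairs whose geodesics pass through Udo — Halim–Pia: 1; Halim–Daria: 1/2; Quinn–Pia: 1; Quinn–Daria: 1; Quinn–Bao: 1.
All other pairs contribute 0.
Summing the contributions gives betweenness(Udo) = 9/2.

9/2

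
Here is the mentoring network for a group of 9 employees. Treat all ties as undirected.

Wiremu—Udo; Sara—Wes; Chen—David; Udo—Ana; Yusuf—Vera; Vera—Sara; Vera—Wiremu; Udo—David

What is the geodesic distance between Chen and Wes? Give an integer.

One shortest route is Chen – David – Udo – Wiremu – Vera – Sara – Wes, which uses 6 edges, and at distance 5 from Chen we only reach {Sara, Yusuf}, which does not include Wes. So d(Chen,Wes) = 6.

6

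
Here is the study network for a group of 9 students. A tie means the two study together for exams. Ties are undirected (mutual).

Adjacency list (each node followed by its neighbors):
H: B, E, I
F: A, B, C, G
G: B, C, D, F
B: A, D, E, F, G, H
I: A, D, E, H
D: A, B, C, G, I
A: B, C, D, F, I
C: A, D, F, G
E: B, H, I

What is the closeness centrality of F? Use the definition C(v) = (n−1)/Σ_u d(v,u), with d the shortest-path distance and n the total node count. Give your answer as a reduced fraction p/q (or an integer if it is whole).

Distances from F: A:1, B:1, C:1, D:2, E:2, G:1, H:2, I:2. Sum = 12.
n = 9, so closeness = 8/12 = 2/3.

2/3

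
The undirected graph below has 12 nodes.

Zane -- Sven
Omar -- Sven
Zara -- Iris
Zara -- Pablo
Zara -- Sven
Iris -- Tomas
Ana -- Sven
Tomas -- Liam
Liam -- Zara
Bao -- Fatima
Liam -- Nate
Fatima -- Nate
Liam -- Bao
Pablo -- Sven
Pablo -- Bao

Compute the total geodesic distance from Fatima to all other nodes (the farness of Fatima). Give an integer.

31

Distances from Fatima: Ana:4, Bao:1, Iris:4, Liam:2, Nate:1, Omar:4, Pablo:2, Sven:3, Tomas:3, Zane:4, Zara:3.
Sum = 4 + 1 + 4 + 2 + 1 + 4 + 2 + 3 + 3 + 4 + 3 = 31.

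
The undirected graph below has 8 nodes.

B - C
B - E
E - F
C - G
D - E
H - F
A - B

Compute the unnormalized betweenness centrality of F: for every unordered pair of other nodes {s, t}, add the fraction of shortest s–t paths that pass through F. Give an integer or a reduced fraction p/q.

Pairs whose geodesics pass through F — H–G: 1; H–B: 1; H–E: 1; H–A: 1; H–D: 1; H–C: 1.
All other pairs contribute 0.
Summing the contributions gives betweenness(F) = 6.

6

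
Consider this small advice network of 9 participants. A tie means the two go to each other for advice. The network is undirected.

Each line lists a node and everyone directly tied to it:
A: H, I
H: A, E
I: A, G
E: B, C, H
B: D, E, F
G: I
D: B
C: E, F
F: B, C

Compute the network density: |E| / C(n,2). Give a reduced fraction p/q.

1/4

There are 9 edges and 9 nodes, so the maximum possible is C(9,2) = 36.
Density = 9/36 = 1/4.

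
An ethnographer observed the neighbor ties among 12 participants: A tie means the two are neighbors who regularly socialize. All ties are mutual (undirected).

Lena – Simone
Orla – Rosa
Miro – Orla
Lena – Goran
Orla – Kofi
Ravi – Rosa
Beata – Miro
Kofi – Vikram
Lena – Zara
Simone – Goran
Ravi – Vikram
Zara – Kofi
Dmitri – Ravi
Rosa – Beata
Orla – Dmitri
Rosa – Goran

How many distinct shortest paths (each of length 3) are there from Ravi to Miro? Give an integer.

The shortest distance is 3. The length-3 paths are: Ravi–Rosa–Orla–Miro; Ravi–Dmitri–Orla–Miro; Ravi–Rosa–Beata–Miro.
That gives 3 distinct shortest paths.

3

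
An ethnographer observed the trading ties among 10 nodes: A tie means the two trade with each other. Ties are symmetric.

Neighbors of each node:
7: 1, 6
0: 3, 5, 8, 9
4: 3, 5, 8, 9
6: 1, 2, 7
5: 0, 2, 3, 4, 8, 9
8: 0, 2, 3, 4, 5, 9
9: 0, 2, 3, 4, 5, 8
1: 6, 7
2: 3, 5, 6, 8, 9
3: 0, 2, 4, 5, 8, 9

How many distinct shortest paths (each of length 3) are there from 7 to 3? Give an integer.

1

The shortest distance is 3, and the only length-3 path is 7–6–2–3. So there is exactly 1 shortest path.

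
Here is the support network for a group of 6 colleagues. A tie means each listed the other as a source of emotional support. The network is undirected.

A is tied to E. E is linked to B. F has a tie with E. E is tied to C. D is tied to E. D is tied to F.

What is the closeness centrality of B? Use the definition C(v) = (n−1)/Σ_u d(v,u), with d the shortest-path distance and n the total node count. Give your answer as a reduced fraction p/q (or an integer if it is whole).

Distances from B: A:2, C:2, D:2, E:1, F:2. Sum = 9.
n = 6, so closeness = 5/9.

5/9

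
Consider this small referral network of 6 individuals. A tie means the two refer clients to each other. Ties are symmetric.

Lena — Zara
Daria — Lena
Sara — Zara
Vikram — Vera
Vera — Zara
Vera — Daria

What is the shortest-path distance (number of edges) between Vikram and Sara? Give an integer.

One shortest route is Vikram – Vera – Zara – Sara, which uses 3 edges, and at distance 2 from Vikram we only reach {Daria, Zara}, which does not include Sara. So d(Vikram,Sara) = 3.

3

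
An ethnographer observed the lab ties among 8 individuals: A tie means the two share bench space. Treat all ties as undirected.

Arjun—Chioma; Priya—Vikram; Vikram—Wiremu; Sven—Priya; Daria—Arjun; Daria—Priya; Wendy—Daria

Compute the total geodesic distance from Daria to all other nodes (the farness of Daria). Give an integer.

Distances from Daria: Arjun:1, Chioma:2, Priya:1, Sven:2, Vikram:2, Wendy:1, Wiremu:3.
Sum = 1 + 2 + 1 + 2 + 2 + 1 + 3 = 12.

12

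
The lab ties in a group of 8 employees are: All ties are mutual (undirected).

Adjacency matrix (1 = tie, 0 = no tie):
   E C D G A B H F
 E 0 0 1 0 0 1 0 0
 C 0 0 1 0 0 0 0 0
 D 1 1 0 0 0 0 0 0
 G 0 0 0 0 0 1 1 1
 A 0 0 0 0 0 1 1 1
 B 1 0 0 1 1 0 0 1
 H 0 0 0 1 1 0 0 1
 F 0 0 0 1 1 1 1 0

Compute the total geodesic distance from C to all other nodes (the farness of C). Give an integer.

23

Distances from C: A:4, B:3, D:1, E:2, F:4, G:4, H:5.
Sum = 4 + 3 + 1 + 2 + 4 + 4 + 5 = 23.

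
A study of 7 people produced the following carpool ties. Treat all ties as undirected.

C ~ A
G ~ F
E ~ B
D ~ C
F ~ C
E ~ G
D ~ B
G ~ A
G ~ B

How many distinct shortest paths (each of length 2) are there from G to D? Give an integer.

The shortest distance is 2, and the only length-2 path is G–B–D. So there is exactly 1 shortest path.

1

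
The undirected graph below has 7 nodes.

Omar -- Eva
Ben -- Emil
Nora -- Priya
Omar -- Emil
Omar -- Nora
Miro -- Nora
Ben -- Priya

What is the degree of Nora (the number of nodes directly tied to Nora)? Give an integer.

Nora is directly tied to Miro, Omar, and Priya. That is 3 neighbors, so the degree of Nora is 3.

3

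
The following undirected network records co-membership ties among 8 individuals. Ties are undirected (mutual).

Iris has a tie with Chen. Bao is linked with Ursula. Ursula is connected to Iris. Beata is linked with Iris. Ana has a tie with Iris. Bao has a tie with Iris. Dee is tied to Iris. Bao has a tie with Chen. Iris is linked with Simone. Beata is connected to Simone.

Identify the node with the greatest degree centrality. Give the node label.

Iris

Degrees — Ana:1, Bao:3, Beata:2, Chen:2, Dee:1, Iris:7, Simone:2, Ursula:2.
The maximum is 7, attained only by Iris.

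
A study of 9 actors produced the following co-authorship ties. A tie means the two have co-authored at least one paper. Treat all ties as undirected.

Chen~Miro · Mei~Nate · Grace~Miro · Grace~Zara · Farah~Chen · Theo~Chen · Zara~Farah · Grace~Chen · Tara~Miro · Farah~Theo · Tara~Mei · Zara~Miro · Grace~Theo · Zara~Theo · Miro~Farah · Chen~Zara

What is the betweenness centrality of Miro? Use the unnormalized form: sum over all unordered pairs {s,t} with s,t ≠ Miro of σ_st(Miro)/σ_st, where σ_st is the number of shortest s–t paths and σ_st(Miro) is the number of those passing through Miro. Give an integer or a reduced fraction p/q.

61/4

Pairs whose geodesics pass through Miro — Farah–Grace: 1/4; Farah–Mei: 1; Farah–Nate: 1; Farah–Tara: 1; Chen–Mei: 1; Chen–Nate: 1; Chen–Tara: 1; Grace–Mei: 1; Grace–Nate: 1; Grace–Tara: 1; Zara–Mei: 1; Zara–Nate: 1; Zara–Tara: 1; Theo–Mei: 4/4 … (+2 more pairs).
All other pairs contribute 0.
Summing the contributions gives betweenness(Miro) = 61/4.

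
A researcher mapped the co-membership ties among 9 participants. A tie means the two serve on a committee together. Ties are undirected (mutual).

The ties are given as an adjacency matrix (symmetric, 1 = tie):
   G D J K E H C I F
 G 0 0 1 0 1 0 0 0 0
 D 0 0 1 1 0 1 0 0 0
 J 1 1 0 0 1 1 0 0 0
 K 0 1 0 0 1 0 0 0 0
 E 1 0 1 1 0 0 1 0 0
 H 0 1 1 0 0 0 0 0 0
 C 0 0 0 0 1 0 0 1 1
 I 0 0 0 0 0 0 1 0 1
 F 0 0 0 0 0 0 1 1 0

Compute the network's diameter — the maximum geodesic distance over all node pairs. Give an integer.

Eccentricity of each node (its greatest distance to any other): C:3, D:4, E:2, F:4, G:3, H:4, I:4, J:3, K:3.
The maximum eccentricity is 4, realized for instance by the pair D–I via D – J – E – C – I. So the diameter is 4.

4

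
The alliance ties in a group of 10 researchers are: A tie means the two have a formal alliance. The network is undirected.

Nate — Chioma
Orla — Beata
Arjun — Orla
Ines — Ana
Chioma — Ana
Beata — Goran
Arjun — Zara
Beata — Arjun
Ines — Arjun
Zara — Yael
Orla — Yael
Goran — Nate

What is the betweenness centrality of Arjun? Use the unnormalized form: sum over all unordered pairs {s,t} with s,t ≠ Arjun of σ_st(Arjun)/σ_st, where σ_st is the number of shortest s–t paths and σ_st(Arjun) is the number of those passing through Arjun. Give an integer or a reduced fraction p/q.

Pairs whose geodesics pass through Arjun — Zara–Ines: 1; Zara–Ana: 1; Zara–Chioma: 1; Zara–Nate: 1; Zara–Goran: 1; Zara–Beata: 1; Zara–Orla: 1/2; Ines–Goran: 1; Ines–Beata: 1; Ines–Orla: 1; Ines–Yael: 2/2; Ana–Beata: 1; Ana–Orla: 1; Ana–Yael: 2/2 … (+2 more pairs).
All other pairs contribute 0.
Summing the contributions gives betweenness(Arjun) = 44/3.

44/3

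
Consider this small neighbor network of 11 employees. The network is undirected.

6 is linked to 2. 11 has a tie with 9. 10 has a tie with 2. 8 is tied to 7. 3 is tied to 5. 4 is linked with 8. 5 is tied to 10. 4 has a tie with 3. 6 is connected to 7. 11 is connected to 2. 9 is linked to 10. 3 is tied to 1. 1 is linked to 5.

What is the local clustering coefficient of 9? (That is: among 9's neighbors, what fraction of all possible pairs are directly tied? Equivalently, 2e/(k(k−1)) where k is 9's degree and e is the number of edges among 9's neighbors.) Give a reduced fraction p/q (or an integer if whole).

9's neighbors: 10 and 11 (k = 2).
Possible neighbor pairs: C(2,2) = 1. Edges among them: none → e = 0.
Clustering(9) = 0/1.

0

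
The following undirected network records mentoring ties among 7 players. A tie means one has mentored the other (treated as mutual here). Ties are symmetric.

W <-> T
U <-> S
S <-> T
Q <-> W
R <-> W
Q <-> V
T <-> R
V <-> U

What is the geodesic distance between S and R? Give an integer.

One shortest route is S – T – R, which uses 2 edges, and S and R are not directly tied, so nothing shorter exists. So d(S,R) = 2.

2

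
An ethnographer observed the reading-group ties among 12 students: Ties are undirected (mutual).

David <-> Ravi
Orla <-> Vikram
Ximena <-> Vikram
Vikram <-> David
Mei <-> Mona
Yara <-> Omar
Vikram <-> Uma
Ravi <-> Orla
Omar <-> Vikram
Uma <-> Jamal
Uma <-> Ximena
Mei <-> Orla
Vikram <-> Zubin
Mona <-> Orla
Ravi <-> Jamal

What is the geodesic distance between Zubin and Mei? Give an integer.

3

One shortest route is Zubin – Vikram – Orla – Mei, which uses 3 edges, and at distance 2 from Zubin we only reach {David, Omar, Orla, Uma, Ximena}, which does not include Mei. So d(Zubin,Mei) = 3.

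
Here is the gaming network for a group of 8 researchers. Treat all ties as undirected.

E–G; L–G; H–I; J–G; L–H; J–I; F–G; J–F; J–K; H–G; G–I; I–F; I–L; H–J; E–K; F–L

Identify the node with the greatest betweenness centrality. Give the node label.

G

Unnormalized betweenness of each node: E:7/10, F:9/20, G:27/5, H:9/20, I:7/10, J:91/20, K:1/2, L:1/4.
G has the largest value, 27/5, making it the main broker — the node through which the most shortest paths run.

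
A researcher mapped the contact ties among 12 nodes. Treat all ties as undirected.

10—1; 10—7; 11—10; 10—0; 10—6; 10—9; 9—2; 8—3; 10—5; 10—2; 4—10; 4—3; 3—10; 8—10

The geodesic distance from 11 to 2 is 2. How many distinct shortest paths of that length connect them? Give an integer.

The shortest distance is 2, and the only length-2 path is 11–10–2. So there is exactly 1 shortest path.

1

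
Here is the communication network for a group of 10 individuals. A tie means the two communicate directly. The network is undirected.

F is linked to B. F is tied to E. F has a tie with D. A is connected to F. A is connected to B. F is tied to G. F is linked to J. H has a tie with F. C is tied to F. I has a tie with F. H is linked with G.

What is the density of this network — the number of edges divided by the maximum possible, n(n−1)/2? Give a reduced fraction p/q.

There are 11 edges and 10 nodes, so the maximum possible is C(10,2) = 45.
Density = 11/45.

11/45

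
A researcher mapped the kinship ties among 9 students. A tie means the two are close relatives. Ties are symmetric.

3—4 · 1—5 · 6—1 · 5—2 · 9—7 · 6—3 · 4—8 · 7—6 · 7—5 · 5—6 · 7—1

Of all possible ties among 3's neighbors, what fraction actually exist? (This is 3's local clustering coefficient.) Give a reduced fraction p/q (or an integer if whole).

0

3's neighbors: 4 and 6 (k = 2).
Possible neighbor pairs: C(2,2) = 1. Edges among them: none → e = 0.
Clustering(3) = 0/1.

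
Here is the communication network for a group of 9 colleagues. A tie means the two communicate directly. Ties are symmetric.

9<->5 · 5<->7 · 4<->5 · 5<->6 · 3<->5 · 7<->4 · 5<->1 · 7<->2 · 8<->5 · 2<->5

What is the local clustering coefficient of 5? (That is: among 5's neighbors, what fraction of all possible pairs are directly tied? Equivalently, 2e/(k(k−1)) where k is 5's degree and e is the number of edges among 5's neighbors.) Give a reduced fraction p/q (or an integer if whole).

1/14

5's neighbors: 1, 2, 3, 4, 6, 7, 8, and 9 (k = 8).
Possible neighbor pairs: C(8,2) = 28. Edges among them: 2–7, 4–7 → e = 2.
Clustering(5) = 2/28 = 1/14.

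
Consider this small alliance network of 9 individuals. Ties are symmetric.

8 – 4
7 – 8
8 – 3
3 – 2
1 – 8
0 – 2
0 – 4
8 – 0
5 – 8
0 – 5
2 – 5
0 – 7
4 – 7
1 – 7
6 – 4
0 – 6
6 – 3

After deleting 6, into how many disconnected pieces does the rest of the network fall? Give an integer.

6's neighbors (0, 3, and 4) remain reachable from one another through other ties, so the rest of the network stays in one piece.

1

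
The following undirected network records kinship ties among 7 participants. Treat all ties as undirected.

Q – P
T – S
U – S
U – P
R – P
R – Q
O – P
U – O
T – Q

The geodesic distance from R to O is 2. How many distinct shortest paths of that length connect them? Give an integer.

1

The shortest distance is 2, and the only length-2 path is R–P–O. So there is exactly 1 shortest path.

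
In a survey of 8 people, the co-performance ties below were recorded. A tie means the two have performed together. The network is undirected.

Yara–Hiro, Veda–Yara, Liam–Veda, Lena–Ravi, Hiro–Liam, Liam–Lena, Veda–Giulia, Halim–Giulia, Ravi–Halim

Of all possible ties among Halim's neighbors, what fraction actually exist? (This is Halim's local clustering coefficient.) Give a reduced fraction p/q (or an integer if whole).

0

Halim's neighbors: Giulia and Ravi (k = 2).
Possible neighbor pairs: C(2,2) = 1. Edges among them: none → e = 0.
Clustering(Halim) = 0/1.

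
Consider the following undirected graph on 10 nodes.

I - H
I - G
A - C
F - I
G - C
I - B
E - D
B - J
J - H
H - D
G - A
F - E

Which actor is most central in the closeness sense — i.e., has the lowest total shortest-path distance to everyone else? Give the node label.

Farness (sum of distances to all others) for each node — A:25, B:20, C:25, D:22, E:23, F:19, G:18, H:17, I:14, J:23.
The smallest farness is 14, for I, so I has the highest closeness.

I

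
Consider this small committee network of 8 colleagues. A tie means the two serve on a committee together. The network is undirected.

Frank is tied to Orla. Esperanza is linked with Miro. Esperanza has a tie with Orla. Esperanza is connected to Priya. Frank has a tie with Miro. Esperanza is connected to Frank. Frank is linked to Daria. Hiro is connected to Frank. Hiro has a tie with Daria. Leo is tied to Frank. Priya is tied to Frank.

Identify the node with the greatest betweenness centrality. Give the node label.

Unnormalized betweenness of each node: Daria:0, Esperanza:3/2, Frank:31/2, Hiro:0, Leo:0, Miro:0, Orla:0, Priya:0.
Frank has the largest value, 31/2, making it the main broker — the node through which the most shortest paths run.

Frank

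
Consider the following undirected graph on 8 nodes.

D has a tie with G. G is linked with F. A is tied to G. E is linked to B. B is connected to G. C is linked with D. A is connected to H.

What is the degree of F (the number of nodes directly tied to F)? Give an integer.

F is directly tied to G. That is 1 neighbor, so the degree of F is 1.

1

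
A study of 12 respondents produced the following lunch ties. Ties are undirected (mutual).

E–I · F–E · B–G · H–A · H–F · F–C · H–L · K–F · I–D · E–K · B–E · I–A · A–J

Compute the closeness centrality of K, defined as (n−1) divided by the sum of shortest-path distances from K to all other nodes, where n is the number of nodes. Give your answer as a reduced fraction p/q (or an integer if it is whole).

Distances from K: A:3, B:2, C:2, D:3, E:1, F:1, G:3, H:2, I:2, J:4, L:3. Sum = 26.
n = 12, so closeness = 11/26.

11/26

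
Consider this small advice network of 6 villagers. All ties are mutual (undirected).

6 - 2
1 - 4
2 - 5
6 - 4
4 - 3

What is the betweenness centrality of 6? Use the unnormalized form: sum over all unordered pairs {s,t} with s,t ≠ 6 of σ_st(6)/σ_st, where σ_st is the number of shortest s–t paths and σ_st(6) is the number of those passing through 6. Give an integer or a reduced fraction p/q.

6

Pairs whose geodesics pass through 6 — 4–5: 1; 4–2: 1; 5–1: 1; 5–3: 1; 1–2: 1; 3–2: 1.
All other pairs contribute 0.
Summing the contributions gives betweenness(6) = 6.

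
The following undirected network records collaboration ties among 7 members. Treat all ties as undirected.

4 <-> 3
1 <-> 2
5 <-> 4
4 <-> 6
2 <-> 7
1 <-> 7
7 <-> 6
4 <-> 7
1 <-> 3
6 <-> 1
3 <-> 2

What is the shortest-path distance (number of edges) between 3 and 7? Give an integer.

2

One shortest route is 3 – 1 – 7, which uses 2 edges, and 3 and 7 are not directly tied, so nothing shorter exists. So d(3,7) = 2.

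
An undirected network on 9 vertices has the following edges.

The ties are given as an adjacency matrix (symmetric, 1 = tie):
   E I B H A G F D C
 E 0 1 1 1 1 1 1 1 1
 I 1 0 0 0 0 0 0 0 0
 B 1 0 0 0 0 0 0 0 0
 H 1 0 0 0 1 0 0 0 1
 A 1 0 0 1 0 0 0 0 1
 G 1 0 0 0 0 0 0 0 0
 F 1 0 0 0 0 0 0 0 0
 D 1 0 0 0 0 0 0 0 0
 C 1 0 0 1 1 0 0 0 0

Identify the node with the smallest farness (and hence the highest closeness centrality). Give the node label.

Farness (sum of distances to all others) for each node — A:13, B:15, C:13, D:15, E:8, F:15, G:15, H:13, I:15.
The smallest farness is 8, for E, so E has the highest closeness.

E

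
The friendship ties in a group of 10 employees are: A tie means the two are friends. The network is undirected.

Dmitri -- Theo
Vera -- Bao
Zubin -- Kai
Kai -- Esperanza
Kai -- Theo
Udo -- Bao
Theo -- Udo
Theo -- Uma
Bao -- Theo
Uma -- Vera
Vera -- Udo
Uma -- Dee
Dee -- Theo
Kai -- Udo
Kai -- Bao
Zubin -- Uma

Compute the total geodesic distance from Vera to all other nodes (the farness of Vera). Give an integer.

Distances from Vera: Bao:1, Dee:2, Dmitri:3, Esperanza:3, Kai:2, Theo:2, Udo:1, Uma:1, Zubin:2.
Sum = 1 + 2 + 3 + 3 + 2 + 2 + 1 + 1 + 2 = 17.

17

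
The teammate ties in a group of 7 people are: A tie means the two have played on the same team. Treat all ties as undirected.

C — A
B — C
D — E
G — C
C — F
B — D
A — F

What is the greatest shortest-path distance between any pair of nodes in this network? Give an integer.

Eccentricity of each node (its greatest distance to any other): A:4, B:2, C:3, D:3, E:4, F:4, G:4.
The maximum eccentricity is 4, realized for instance by the pair F–E via F – C – B – D – E. So the diameter is 4.

4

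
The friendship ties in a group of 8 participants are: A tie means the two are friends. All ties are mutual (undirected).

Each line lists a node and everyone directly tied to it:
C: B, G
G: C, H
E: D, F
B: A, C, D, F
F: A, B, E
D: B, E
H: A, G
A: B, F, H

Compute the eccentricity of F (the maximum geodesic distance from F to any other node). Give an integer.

3

Distances from F: A:1, B:1, C:2, D:2, E:1, G:3, H:2.
The largest is 3 (to G), so the eccentricity of F is 3.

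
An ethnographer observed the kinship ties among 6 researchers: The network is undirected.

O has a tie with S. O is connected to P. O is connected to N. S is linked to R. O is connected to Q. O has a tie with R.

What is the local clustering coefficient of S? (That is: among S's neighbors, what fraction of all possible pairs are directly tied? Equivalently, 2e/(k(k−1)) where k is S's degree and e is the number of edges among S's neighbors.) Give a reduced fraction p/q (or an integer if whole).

1

S's neighbors: O and R (k = 2).
Possible neighbor pairs: C(2,2) = 1. Edges among them: O–R → e = 1.
Clustering(S) = 1/1.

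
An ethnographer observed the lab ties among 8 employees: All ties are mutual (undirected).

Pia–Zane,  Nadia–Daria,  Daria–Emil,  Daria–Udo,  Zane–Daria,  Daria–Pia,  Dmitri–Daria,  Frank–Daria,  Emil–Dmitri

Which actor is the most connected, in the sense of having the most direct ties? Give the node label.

Degrees — Daria:7, Dmitri:2, Emil:2, Frank:1, Nadia:1, Pia:2, Udo:1, Zane:2.
The maximum is 7, attained only by Daria.

Daria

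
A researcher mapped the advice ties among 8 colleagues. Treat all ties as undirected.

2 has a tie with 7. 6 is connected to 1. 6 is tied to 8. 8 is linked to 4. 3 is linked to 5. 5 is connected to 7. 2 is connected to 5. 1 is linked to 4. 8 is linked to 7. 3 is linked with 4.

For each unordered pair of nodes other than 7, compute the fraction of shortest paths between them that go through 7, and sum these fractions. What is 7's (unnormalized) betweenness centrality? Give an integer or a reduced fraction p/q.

31/6

Pairs whose geodesics pass through 7 — 5–8: 1; 5–6: 1; 8–2: 1; 6–2: 1; 1–2: 2/3; 4–2: 1/2.
All other pairs contribute 0.
Summing the contributions gives betweenness(7) = 31/6.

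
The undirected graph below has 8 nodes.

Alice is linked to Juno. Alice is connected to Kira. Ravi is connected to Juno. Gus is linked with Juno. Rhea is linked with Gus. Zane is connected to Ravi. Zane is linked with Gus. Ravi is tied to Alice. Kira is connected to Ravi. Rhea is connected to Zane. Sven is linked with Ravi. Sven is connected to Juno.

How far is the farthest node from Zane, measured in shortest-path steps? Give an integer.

2

Distances from Zane: Alice:2, Gus:1, Juno:2, Kira:2, Ravi:1, Rhea:1, Sven:2.
The largest is 2 (to Sven, Kira, Alice, and Juno), so the eccentricity of Zane is 2.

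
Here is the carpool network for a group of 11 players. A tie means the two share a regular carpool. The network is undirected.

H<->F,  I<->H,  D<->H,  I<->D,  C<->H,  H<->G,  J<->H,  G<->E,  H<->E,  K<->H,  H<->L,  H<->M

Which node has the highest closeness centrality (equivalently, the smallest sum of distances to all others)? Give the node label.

Farness (sum of distances to all others) for each node — C:19, D:18, E:18, F:19, G:18, H:10, I:18, J:19, K:19, L:19, M:19.
The smallest farness is 10, for H, so H has the highest closeness.

H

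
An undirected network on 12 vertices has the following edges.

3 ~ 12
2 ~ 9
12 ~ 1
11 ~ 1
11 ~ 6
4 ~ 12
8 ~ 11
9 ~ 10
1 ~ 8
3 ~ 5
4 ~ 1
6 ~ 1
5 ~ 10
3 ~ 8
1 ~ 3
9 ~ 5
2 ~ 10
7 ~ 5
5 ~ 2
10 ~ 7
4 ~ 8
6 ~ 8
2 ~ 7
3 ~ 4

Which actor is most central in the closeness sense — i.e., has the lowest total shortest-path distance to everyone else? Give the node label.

3

Farness (sum of distances to all others) for each node — 1:20, 2:26, 3:17, 4:22, 5:19, 6:28, 7:27, 8:21, 9:27, 10:26, 11:28, 12:23.
The smallest farness is 17, for 3, so 3 has the highest closeness.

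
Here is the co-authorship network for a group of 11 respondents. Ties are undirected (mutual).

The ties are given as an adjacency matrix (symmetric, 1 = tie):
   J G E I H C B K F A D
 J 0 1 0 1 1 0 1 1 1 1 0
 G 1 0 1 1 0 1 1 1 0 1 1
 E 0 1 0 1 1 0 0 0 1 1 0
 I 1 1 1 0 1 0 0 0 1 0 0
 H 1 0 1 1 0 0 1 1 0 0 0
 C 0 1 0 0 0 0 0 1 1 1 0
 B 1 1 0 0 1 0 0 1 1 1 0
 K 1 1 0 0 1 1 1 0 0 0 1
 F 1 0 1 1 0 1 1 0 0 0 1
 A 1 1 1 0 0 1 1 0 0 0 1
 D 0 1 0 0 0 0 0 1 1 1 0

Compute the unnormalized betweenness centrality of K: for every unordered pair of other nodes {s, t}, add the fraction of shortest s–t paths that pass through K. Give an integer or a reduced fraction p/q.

Pairs whose geodesics pass through K — J–C: 1/4; J–D: 1/4; G–H: 1/5; H–C: 1; H–D: 1; C–B: 1/4; C–D: 1/4; B–D: 1/4.
All other pairs contribute 0.
Summing the contributions gives betweenness(K) = 69/20.

69/20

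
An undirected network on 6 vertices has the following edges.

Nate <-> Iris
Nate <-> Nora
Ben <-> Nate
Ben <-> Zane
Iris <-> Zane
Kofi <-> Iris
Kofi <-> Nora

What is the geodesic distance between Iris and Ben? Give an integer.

One shortest route is Iris – Zane – Ben, which uses 2 edges, and Iris and Ben are not directly tied, so nothing shorter exists. So d(Iris,Ben) = 2.

2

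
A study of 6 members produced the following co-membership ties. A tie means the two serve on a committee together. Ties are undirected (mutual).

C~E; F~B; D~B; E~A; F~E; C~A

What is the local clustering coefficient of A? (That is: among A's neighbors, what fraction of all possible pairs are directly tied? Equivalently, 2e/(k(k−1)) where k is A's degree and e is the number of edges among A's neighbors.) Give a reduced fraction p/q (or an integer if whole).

A's neighbors: C and E (k = 2).
Possible neighbor pairs: C(2,2) = 1. Edges among them: C–E → e = 1.
Clustering(A) = 1/1.

1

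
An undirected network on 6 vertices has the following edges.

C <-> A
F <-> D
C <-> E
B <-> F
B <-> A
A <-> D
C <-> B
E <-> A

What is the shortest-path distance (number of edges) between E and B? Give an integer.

2

One shortest route is E – C – B, which uses 2 edges, and E and B are not directly tied, so nothing shorter exists. So d(E,B) = 2.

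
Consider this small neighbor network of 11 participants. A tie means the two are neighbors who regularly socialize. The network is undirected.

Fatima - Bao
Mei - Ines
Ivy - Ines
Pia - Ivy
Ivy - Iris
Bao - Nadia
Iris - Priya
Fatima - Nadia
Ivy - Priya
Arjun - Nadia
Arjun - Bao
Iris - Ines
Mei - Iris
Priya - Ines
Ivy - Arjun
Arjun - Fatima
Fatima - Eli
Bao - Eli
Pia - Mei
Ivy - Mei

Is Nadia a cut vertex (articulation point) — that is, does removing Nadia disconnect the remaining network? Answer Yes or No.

No

Even without Nadia, every remaining node can still reach every other (the residual graph is connected), so Nadia is not a cut vertex.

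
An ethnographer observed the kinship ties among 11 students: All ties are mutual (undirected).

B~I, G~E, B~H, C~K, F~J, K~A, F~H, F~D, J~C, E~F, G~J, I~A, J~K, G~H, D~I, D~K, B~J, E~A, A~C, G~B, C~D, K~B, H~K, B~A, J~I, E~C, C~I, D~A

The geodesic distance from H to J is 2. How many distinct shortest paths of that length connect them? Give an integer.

The shortest distance is 2. The length-2 paths are: H–K–J; H–B–J; H–F–J; H–G–J.
That gives 4 distinct shortest paths.

4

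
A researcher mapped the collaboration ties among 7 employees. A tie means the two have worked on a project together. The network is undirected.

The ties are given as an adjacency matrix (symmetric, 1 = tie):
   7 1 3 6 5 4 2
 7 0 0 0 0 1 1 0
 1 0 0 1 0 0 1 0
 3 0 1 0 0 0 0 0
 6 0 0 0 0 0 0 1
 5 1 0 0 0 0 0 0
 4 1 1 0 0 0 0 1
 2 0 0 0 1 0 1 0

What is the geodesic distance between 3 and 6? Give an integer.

4

One shortest route is 3 – 1 – 4 – 2 – 6, which uses 4 edges, and at distance 3 from 3 we only reach {2, 7}, which does not include 6. So d(3,6) = 4.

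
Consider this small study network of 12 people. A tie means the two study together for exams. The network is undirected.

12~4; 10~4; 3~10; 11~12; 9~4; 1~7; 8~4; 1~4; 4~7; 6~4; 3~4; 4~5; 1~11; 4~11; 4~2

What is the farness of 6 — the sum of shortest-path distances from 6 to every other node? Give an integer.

21

Distances from 6: 1:2, 2:2, 3:2, 4:1, 5:2, 7:2, 8:2, 9:2, 10:2, 11:2, 12:2.
Sum = 2 + 2 + 2 + 1 + 2 + 2 + 2 + 2 + 2 + 2 + 2 = 21.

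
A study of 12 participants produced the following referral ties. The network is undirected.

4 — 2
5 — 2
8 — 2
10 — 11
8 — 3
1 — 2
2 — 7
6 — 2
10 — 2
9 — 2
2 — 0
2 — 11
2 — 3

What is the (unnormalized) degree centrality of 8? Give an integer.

2

8 is directly tied to 2 and 3. That is 2 neighbors, so the degree of 8 is 2.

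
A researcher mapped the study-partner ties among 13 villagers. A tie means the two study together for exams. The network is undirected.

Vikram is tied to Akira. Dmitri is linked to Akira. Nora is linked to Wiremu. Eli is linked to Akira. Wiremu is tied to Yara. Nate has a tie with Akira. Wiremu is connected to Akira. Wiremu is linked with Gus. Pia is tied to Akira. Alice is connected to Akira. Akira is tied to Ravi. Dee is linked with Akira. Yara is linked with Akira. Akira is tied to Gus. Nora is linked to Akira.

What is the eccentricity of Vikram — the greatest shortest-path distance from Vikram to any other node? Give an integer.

Distances from Vikram: Akira:1, Alice:2, Dee:2, Dmitri:2, Eli:2, Gus:2, Nate:2, Nora:2, Pia:2, Ravi:2, Wiremu:2, Yara:2.
The largest is 2 (to Nate, Eli, Yara, Ravi, Pia, Dmitri, Dee, Gus, Wiremu, Nora, and Alice), so the eccentricity of Vikram is 2.

2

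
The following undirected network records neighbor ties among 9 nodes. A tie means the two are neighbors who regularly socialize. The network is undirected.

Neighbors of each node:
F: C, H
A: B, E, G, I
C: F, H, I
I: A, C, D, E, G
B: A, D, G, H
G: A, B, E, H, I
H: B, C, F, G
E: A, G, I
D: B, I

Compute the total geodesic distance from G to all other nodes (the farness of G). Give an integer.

Distances from G: A:1, B:1, C:2, D:2, E:1, F:2, H:1, I:1.
Sum = 1 + 1 + 2 + 2 + 1 + 2 + 1 + 1 = 11.

11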